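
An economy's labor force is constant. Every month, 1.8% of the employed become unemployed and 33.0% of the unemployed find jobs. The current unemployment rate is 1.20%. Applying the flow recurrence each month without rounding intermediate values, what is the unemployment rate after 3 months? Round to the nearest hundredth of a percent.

Unemployment rate after three months ≈ 4.07%.

With a fixed labor force, u_{t+1} = u_t + s·(1−u_t) − f·u_t = u_t·(1−s−f) + s.
Here 1−s−f = 0.652 and s = 0.018.
u_1 = 0.012000 × 0.652 + 0.018 = 0.025824.
u_2 = 0.025824 × 0.652 + 0.018 = 0.034837.
u_3 = 0.034837 × 0.652 + 0.018 = 0.040714.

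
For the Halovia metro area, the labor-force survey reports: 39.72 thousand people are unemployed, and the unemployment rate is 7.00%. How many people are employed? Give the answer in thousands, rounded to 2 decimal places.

Labor force = U / u = 39.72 / 0.0700 ≈ 567.43 thousand.
Employed = labor force − unemployed = 567.43 − 39.72 = 527.71 thousand.

About 527.71 thousand are employed.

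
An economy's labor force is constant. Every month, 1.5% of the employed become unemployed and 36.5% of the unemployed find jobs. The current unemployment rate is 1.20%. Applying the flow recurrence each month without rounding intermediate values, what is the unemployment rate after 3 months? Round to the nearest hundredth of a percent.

Unemployment rate after three months ≈ 3.29%.

With a fixed labor force, u_{t+1} = u_t + s·(1−u_t) − f·u_t = u_t·(1−s−f) + s.
Here 1−s−f = 0.620 and s = 0.015.
u_1 = 0.012000 × 0.620 + 0.015 = 0.022440.
u_2 = 0.022440 × 0.620 + 0.015 = 0.028913.
u_3 = 0.028913 × 0.620 + 0.015 = 0.032926.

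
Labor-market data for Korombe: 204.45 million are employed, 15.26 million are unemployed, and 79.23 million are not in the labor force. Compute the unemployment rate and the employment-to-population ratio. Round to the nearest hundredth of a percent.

Labor force = employed + unemployed = 204.45 + 15.26 = 219.71 million.
Working-age population = 219.71 + 79.23 = 298.94 million.
Unemployment rate = 15.26 / 219.71 = 6.95%.
Employment-population ratio = 204.45 / 298.94 = 68.39%.

Unemployment rate ≈ 6.95%; employment-population ratio ≈ 68.39%.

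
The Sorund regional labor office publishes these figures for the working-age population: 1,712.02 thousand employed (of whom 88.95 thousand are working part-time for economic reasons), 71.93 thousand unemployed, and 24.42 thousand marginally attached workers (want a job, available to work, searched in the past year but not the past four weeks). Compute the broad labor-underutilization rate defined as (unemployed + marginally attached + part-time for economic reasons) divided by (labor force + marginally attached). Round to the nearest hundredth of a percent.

Broad underutilization rate ≈ 10.25%.

Labor force = 1,712.02 + 71.93 = 1,783.95 thousand.
Numerator = 71.93 + 24.42 + 88.95 = 185.30 thousand.
Denominator = 1,783.95 + 24.42 = 1,808.37 thousand.
Broad rate = 185.30 / 1,808.37 = 10.25%.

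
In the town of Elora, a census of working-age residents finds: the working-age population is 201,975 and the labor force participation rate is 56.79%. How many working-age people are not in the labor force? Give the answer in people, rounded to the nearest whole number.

Share not in the labor force = 1 − 0.5679 = 0.4321.
Not in labor force = 0.4321 × 201,975 ≈ 87,273.

About 87,273 are not in the labor force.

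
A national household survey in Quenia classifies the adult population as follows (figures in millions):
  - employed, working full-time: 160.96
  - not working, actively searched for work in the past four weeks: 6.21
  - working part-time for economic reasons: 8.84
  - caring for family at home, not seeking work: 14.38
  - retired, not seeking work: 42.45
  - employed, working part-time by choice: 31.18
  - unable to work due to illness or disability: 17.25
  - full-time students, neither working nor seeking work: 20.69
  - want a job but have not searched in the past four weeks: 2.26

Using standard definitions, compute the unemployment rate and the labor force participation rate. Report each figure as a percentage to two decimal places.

Employed = 160.96 + 8.84 + 31.18 = 200.98 million (anyone who worked, including part-time for economic reasons, counts as employed).
Unemployed = 6.21 million.
Labor force = 200.98 + 6.21 = 207.19 million.
Not in labor force = 14.38 + 42.45 + 17.25 + 20.69 + 2.26 = 97.03 million (those not working and not actively searching are outside the labor force — including those who want a job but have given up searching).
Civilian working-age population = 207.19 + 97.03 = 304.22 million.
Unemployment rate = 6.21 / 207.19 = 3.00%.
Labor force participation rate = 207.19 / 304.22 = 68.11%.

Unemployment rate ≈ 3.00%; labor force participation rate ≈ 68.11%.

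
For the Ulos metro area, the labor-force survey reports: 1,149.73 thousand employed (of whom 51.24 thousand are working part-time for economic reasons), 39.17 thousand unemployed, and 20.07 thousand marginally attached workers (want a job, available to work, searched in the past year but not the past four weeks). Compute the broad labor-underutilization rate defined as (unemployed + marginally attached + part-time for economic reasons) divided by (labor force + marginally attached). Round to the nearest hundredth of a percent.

Broad underutilization rate ≈ 9.14%.

Labor force = 1,149.73 + 39.17 = 1,188.90 thousand.
Numerator = 39.17 + 20.07 + 51.24 = 110.48 thousand.
Denominator = 1,188.90 + 20.07 = 1,208.97 thousand.
Broad rate = 110.48 / 1,208.97 = 9.14%.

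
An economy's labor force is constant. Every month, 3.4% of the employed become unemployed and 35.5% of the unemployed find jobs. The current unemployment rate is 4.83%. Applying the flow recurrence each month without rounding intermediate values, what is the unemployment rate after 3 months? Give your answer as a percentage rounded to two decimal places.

Unemployment rate after three months ≈ 7.85%.

With a fixed labor force, u_{t+1} = u_t + s·(1−u_t) − f·u_t = u_t·(1−s−f) + s.
Here 1−s−f = 0.611 and s = 0.034.
u_1 = 0.048300 × 0.611 + 0.034 = 0.063511.
u_2 = 0.063511 × 0.611 + 0.034 = 0.072805.
u_3 = 0.072805 × 0.611 + 0.034 = 0.078484.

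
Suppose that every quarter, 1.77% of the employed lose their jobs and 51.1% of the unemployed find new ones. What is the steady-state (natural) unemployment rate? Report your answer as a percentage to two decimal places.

Steady-state unemployment rate ≈ 3.35%.

At steady state the flows balance: s·E = f·U, so U/(E+U) = s/(s+f).
u* = 1.77 / (1.77 + 51.1) = 1.77 / 52.87 = 3.35%.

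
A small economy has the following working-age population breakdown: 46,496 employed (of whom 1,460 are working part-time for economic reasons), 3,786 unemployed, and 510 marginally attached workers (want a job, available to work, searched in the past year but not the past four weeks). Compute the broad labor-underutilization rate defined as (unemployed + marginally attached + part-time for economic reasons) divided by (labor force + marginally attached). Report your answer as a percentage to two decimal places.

Broad underutilization rate ≈ 11.33%.

Labor force = 46,496 + 3,786 = 50,282.
Numerator = 3,786 + 510 + 1,460 = 5,756.
Denominator = 50,282 + 510 = 50,792.
Broad rate = 5,756 / 50,792 = 11.33%.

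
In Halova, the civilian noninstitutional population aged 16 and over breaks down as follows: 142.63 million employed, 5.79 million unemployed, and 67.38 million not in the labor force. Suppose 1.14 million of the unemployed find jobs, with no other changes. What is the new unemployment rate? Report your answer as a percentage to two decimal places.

Initially, labor force = 142.63 + 5.79 = 148.42 million, so u = 5.79/148.42 = 3.90%.
After the change, unemployed falls and employed rises by 1.14; labor force unchanged → E = 143.77, U = 4.65, labor force = 148.42 million.
New unemployment rate = 4.65 / 148.42 = 3.13%.

New unemployment rate ≈ 3.13%.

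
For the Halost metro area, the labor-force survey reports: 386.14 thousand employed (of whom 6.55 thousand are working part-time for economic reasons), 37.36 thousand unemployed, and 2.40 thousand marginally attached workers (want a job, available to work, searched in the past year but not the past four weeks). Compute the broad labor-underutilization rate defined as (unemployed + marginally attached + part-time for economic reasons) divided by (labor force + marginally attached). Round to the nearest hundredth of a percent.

Broad underutilization rate ≈ 10.87%.

Labor force = 386.14 + 37.36 = 423.50 thousand.
Numerator = 37.36 + 2.40 + 6.55 = 46.31 thousand.
Denominator = 423.50 + 2.40 = 425.90 thousand.
Broad rate = 46.31 / 425.90 = 10.87%.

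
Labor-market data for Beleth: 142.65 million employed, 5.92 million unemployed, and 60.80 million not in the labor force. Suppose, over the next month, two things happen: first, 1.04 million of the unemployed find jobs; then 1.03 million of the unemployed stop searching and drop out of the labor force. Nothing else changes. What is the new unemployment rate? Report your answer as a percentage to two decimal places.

New unemployment rate ≈ 2.61%.

Initially, labor force = 142.65 + 5.92 = 148.57 million, so u = 5.92/148.57 = 3.98%.
After the first change, unemployed falls and employed rises by 1.04; labor force unchanged → E = 143.69, U = 4.88, labor force = 148.57 million.
After the second change, unemployed and labor force both fall by 1.03 → E = 143.69, U = 3.85, labor force = 147.54 million.
New unemployment rate = 3.85 / 147.54 = 2.61%.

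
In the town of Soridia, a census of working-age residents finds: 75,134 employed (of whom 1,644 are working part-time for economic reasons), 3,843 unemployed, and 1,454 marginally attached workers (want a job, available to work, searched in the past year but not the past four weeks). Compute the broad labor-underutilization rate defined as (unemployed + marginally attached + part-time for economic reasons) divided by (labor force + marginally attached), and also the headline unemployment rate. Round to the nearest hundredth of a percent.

Labor force = 75,134 + 3,843 = 78,977.
Numerator = 3,843 + 1,454 + 1,644 = 6,941.
Denominator = 78,977 + 1,454 = 80,431.
Broad rate = 6,941 / 80,431 = 8.63%.
Headline unemployment rate = 3,843 / 78,977 = 4.87%.

Broad underutilization rate ≈ 8.63%; headline unemployment rate ≈ 4.87%.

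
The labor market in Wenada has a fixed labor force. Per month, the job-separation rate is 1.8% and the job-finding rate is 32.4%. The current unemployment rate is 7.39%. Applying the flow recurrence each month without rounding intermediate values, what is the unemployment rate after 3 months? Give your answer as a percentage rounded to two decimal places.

Unemployment rate after three months ≈ 5.87%.

With a fixed labor force, u_{t+1} = u_t + s·(1−u_t) − f·u_t = u_t·(1−s−f) + s.
Here 1−s−f = 0.658 and s = 0.018.
u_1 = 0.073900 × 0.658 + 0.018 = 0.066626.
u_2 = 0.066626 × 0.658 + 0.018 = 0.061840.
u_3 = 0.061840 × 0.658 + 0.018 = 0.058691.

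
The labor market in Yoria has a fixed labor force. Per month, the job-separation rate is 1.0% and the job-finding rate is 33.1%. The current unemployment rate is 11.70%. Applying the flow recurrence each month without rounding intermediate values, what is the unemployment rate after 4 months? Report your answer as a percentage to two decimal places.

Unemployment rate after four months ≈ 4.59%.

With a fixed labor force, u_{t+1} = u_t + s·(1−u_t) − f·u_t = u_t·(1−s−f) + s.
Here 1−s−f = 0.659 and s = 0.010.
u_1 = 0.117000 × 0.659 + 0.010 = 0.087103.
u_2 = 0.087103 × 0.659 + 0.010 = 0.067401.
u_3 = 0.067401 × 0.659 + 0.010 = 0.054417.
u_4 = 0.054417 × 0.659 + 0.010 = 0.045861.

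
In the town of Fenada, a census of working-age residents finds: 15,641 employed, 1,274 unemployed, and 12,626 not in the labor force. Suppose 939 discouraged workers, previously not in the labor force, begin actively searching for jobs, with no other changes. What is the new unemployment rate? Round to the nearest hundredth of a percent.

New unemployment rate ≈ 12.39%.

Initially, labor force = 15,641 + 1,274 = 16,915, so u = 1,274/16,915 = 7.53%.
After the change, unemployed and labor force both rise by 939 → E = 15,641, U = 2,213, labor force = 17,854.
New unemployment rate = 2,213 / 17,854 = 12.39%.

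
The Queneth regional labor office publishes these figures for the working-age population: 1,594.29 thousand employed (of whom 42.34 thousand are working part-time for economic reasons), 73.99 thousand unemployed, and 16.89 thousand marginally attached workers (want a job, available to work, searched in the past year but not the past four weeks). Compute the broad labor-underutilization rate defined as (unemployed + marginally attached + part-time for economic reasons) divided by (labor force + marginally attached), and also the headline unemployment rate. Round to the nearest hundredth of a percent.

Broad underutilization rate ≈ 7.91%; headline unemployment rate ≈ 4.44%.

Labor force = 1,594.29 + 73.99 = 1,668.28 thousand.
Numerator = 73.99 + 16.89 + 42.34 = 133.22 thousand.
Denominator = 1,668.28 + 16.89 = 1,685.17 thousand.
Broad rate = 133.22 / 1,685.17 = 7.91%.
Headline unemployment rate = 73.99 / 1,668.28 = 4.44%.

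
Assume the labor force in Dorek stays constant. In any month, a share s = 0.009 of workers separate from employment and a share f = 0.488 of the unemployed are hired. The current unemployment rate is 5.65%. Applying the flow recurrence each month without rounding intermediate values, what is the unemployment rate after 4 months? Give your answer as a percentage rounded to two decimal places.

With a fixed labor force, u_{t+1} = u_t + s·(1−u_t) − f·u_t = u_t·(1−s−f) + s.
Here 1−s−f = 0.503 and s = 0.009.
u_1 = 0.056500 × 0.503 + 0.009 = 0.037420.
u_2 = 0.037420 × 0.503 + 0.009 = 0.027822.
u_3 = 0.027822 × 0.503 + 0.009 = 0.022994.
u_4 = 0.022994 × 0.503 + 0.009 = 0.020566.

Unemployment rate after four months ≈ 2.06%.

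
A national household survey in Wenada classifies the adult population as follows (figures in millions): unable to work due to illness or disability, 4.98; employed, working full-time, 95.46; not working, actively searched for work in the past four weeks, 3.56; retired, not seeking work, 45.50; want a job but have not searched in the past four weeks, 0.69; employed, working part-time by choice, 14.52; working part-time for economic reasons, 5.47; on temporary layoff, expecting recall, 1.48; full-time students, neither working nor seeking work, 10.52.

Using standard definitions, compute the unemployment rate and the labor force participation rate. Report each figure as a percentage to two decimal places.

Unemployment rate ≈ 4.18%; labor force participation rate ≈ 66.14%.

Employed = 95.46 + 14.52 + 5.47 = 115.45 million (anyone who worked, including part-time for economic reasons, counts as employed).
Unemployed = 3.56 + 1.48 = 5.04 million (jobless and actively searching, or on temporary layoff).
Labor force = 115.45 + 5.04 = 120.49 million.
Not in labor force = 4.98 + 45.50 + 0.69 + 10.52 = 61.69 million (those not working and not actively searching are outside the labor force — including those who want a job but have given up searching).
Civilian working-age population = 120.49 + 61.69 = 182.18 million.
Unemployment rate = 5.04 / 120.49 = 4.18%.
Labor force participation rate = 120.49 / 182.18 = 66.14%.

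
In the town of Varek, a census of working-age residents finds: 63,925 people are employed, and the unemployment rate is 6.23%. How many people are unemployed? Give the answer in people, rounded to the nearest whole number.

Let U be the number unemployed. The labor force is E + U, and U/(E+U) = 0.0623.
So U = 0.0623 × 63,925 / (1 − 0.0623) = 3982.53 / 0.9377 ≈ 4,247.

About 4,247 are unemployed.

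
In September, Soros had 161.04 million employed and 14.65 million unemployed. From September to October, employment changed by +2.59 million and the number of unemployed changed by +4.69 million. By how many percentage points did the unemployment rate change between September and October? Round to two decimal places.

September: labor force = 161.04 + 14.65 = 175.69; u = 14.65/175.69 = 8.34%.
October: labor force = 163.63 + 19.34 = 182.97; u = 19.34/182.97 = 10.57%.
Change = 10.57% − 8.34% = +2.23 pp.

The unemployment rate changed by +2.23 percentage points.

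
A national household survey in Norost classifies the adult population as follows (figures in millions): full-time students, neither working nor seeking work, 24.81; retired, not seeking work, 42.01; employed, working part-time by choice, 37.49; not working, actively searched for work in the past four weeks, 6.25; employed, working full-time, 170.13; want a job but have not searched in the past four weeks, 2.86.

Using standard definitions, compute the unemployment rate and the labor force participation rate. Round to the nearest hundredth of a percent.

Unemployment rate ≈ 2.92%; labor force participation rate ≈ 75.43%.

Employed = 37.49 + 170.13 = 207.62 million.
Unemployed = 6.25 million.
Labor force = 207.62 + 6.25 = 213.87 million.
Not in labor force = 24.81 + 42.01 + 2.86 = 69.68 million (those not working and not actively searching are outside the labor force — including those who want a job but have given up searching).
Civilian working-age population = 213.87 + 69.68 = 283.55 million.
Unemployment rate = 6.25 / 213.87 = 2.92%.
Labor force participation rate = 213.87 / 283.55 = 75.43%.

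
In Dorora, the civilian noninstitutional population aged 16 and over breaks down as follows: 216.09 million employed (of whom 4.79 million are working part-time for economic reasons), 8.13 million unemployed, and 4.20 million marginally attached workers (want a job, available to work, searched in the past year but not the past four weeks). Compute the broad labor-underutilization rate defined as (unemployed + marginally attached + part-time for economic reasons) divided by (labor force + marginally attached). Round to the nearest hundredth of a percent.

Broad underutilization rate ≈ 7.49%.

Labor force = 216.09 + 8.13 = 224.22 million.
Numerator = 8.13 + 4.20 + 4.79 = 17.12 million.
Denominator = 224.22 + 4.20 = 228.42 million.
Broad rate = 17.12 / 228.42 = 7.49%.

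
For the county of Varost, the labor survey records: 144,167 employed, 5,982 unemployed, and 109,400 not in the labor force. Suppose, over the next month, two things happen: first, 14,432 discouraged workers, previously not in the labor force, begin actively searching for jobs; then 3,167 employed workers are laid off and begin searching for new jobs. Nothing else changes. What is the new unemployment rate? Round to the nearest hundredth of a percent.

New unemployment rate ≈ 14.33%.

Initially, labor force = 144,167 + 5,982 = 150,149, so u = 5,982/150,149 = 3.98%.
After the first change, unemployed and labor force both rise by 14,432 → E = 144,167, U = 20,414, labor force = 164,581.
After the second change, employed falls and unemployed rises by 3,167; labor force unchanged → E = 141,000, U = 23,581, labor force = 164,581.
New unemployment rate = 23,581 / 164,581 = 14.33%.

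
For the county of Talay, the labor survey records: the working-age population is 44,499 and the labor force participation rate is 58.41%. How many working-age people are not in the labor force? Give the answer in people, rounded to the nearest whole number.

About 18,507 are not in the labor force.

Share not in the labor force = 1 − 0.5841 = 0.4159.
Not in labor force = 0.4159 × 44,499 ≈ 18,507.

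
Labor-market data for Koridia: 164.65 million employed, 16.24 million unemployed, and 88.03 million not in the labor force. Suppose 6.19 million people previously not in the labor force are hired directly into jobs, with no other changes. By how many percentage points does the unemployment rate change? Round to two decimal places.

Initially, labor force = 164.65 + 16.24 = 180.89 million, so u = 16.24/180.89 = 8.98%.
After the change, employed and labor force both rise by 6.19; unemployed unchanged → E = 170.84, U = 16.24, labor force = 187.08 million.
New unemployment rate = 16.24 / 187.08 = 8.68%.
Change = 8.68% − 8.98% = −0.30 percentage points.

The unemployment rate changes by −0.30 percentage points.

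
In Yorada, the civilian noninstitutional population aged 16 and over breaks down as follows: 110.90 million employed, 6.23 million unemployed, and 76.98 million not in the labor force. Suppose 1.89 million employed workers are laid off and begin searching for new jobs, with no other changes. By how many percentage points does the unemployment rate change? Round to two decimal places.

The unemployment rate changes by +1.61 percentage points.

Initially, labor force = 110.90 + 6.23 = 117.13 million, so u = 6.23/117.13 = 5.32%.
After the change, employed falls and unemployed rises by 1.89; labor force unchanged → E = 109.01, U = 8.12, labor force = 117.13 million.
New unemployment rate = 8.12 / 117.13 = 6.93%.
Change = 6.93% − 5.32% = +1.61 percentage points.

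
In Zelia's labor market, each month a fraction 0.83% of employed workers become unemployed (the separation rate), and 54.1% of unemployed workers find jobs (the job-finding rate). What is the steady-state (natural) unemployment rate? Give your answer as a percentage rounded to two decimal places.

Steady-state unemployment rate ≈ 1.51%.

At steady state the flows balance: s·E = f·U, so U/(E+U) = s/(s+f).
u* = 0.83 / (0.83 + 54.1) = 0.83 / 54.93 = 1.51%.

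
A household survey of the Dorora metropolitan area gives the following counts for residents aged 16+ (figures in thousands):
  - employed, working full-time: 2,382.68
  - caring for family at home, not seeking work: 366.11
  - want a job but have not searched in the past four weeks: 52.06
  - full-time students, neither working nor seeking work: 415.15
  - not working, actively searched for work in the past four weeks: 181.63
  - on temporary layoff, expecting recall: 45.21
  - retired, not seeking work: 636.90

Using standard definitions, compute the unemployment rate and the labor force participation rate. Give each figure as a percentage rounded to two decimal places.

Unemployment rate ≈ 8.69%; labor force participation rate ≈ 63.96%.

Employed = 2,382.68 thousand.
Unemployed = 181.63 + 45.21 = 226.84 thousand (jobless and actively searching, or on temporary layoff).
Labor force = 2,382.68 + 226.84 = 2,609.52 thousand.
Not in labor force = 366.11 + 52.06 + 415.15 + 636.90 = 1,470.22 thousand (those not working and not actively searching are outside the labor force — including those who want a job but have given up searching).
Civilian working-age population = 2,609.52 + 1,470.22 = 4,079.74 thousand.
Unemployment rate = 226.84 / 2,609.52 = 8.69%.
Labor force participation rate = 2,609.52 / 4,079.74 = 63.96%.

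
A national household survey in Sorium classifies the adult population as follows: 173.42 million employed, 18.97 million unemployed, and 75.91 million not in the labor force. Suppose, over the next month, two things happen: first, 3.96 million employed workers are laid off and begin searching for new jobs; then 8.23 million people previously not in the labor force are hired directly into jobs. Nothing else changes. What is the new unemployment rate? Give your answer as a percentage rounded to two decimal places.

Initially, labor force = 173.42 + 18.97 = 192.39 million, so u = 18.97/192.39 = 9.86%.
After the first change, employed falls and unemployed rises by 3.96; labor force unchanged → E = 169.46, U = 22.93, labor force = 192.39 million.
After the second change, employed and labor force both rise by 8.23; unemployed unchanged → E = 177.69, U = 22.93, labor force = 200.62 million.
New unemployment rate = 22.93 / 200.62 = 11.43%.

New unemployment rate ≈ 11.43%.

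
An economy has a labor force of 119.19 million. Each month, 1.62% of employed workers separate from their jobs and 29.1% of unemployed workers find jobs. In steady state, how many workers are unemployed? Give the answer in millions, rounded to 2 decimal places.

Steady-state unemployment rate u* = s/(s+f) = 1.62/(1.62+29.1) = 0.052734.
Unemployed = u* × labor force = 0.052734 × 119.19 ≈ 6.29 million.

About 6.29 million are unemployed in steady state.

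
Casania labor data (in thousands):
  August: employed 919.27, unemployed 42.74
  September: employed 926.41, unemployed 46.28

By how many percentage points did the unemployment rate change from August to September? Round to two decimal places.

The unemployment rate changed by +0.32 percentage points.

August: labor force = 919.27 + 42.74 = 962.01; u = 42.74/962.01 = 4.44%.
September: labor force = 926.41 + 46.28 = 972.69; u = 46.28/972.69 = 4.76%.
Change = 4.76% − 4.44% = +0.32 pp.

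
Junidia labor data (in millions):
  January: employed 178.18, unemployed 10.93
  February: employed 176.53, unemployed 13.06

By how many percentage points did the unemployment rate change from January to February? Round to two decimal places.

The unemployment rate changed by +1.11 percentage points.

January: labor force = 178.18 + 10.93 = 189.11; u = 10.93/189.11 = 5.78%.
February: labor force = 176.53 + 13.06 = 189.59; u = 13.06/189.59 = 6.89%.
Change = 6.89% − 5.78% = +1.11 pp.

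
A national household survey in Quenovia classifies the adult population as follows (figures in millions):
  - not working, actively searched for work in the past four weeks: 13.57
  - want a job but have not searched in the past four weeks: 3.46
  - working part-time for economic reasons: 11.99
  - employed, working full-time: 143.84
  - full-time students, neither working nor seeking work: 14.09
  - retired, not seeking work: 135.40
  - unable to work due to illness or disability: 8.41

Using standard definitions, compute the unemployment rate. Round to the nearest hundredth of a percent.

Employed = 11.99 + 143.84 = 155.83 million (anyone who worked, including part-time for economic reasons, counts as employed).
Unemployed = 13.57 million.
Labor force = 155.83 + 13.57 = 169.40 million.
Unemployment rate = 13.57 / 169.40 = 8.01%.

Unemployment rate ≈ 8.01%.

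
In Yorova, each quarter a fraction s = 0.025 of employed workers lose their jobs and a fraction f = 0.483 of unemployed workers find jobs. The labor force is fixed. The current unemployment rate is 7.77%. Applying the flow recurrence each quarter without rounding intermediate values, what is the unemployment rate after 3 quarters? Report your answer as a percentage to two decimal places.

With a fixed labor force, u_{t+1} = u_t + s·(1−u_t) − f·u_t = u_t·(1−s−f) + s.
Here 1−s−f = 0.492 and s = 0.025.
u_1 = 0.077700 × 0.492 + 0.025 = 0.063228.
u_2 = 0.063228 × 0.492 + 0.025 = 0.056108.
u_3 = 0.056108 × 0.492 + 0.025 = 0.052605.

Unemployment rate after three quarters ≈ 5.26%.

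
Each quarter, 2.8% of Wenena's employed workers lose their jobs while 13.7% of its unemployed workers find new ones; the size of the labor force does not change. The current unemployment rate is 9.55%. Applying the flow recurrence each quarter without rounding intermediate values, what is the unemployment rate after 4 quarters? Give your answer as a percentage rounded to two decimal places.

Unemployment rate after four quarters ≈ 13.36%.

With a fixed labor force, u_{t+1} = u_t + s·(1−u_t) − f·u_t = u_t·(1−s−f) + s.
Here 1−s−f = 0.835 and s = 0.028.
u_1 = 0.095500 × 0.835 + 0.028 = 0.107742.
u_2 = 0.107742 × 0.835 + 0.028 = 0.117965.
u_3 = 0.117965 × 0.835 + 0.028 = 0.126501.
u_4 = 0.126501 × 0.835 + 0.028 = 0.133628.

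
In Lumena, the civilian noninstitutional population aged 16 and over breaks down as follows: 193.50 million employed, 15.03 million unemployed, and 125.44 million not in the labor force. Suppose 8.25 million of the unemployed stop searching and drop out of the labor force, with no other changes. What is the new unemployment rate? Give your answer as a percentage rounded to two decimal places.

Initially, labor force = 193.50 + 15.03 = 208.53 million, so u = 15.03/208.53 = 7.21%.
After the change, unemployed and labor force both fall by 8.25 → E = 193.50, U = 6.78, labor force = 200.28 million.
New unemployment rate = 6.78 / 200.28 = 3.39%.

New unemployment rate ≈ 3.39%.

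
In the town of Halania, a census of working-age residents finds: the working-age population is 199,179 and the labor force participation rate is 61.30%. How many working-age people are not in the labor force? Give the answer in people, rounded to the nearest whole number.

About 77,082 are not in the labor force.

Share not in the labor force = 1 − 0.6130 = 0.3870.
Not in labor force = 0.3870 × 199,179 ≈ 77,082.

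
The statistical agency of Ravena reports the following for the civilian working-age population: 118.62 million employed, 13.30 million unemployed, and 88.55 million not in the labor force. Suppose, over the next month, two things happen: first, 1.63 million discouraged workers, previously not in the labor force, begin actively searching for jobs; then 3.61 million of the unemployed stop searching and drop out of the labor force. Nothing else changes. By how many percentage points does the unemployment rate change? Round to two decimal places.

The unemployment rate changes by −1.37 percentage points.

Initially, labor force = 118.62 + 13.30 = 131.92 million, so u = 13.30/131.92 = 10.08%.
After the first change, unemployed and labor force both rise by 1.63 → E = 118.62, U = 14.93, labor force = 133.55 million.
After the second change, unemployed and labor force both fall by 3.61 → E = 118.62, U = 11.32, labor force = 129.94 million.
New unemployment rate = 11.32 / 129.94 = 8.71%.
Change = 8.71% − 10.08% = −1.37 percentage points.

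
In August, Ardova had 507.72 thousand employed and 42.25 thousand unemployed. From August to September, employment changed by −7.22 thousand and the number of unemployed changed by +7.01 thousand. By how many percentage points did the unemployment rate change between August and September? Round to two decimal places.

The unemployment rate changed by +1.28 percentage points.

August: labor force = 507.72 + 42.25 = 549.97; u = 42.25/549.97 = 7.68%.
September: labor force = 500.50 + 49.26 = 549.76; u = 49.26/549.76 = 8.96%.
Change = 8.96% − 7.68% = +1.28 pp.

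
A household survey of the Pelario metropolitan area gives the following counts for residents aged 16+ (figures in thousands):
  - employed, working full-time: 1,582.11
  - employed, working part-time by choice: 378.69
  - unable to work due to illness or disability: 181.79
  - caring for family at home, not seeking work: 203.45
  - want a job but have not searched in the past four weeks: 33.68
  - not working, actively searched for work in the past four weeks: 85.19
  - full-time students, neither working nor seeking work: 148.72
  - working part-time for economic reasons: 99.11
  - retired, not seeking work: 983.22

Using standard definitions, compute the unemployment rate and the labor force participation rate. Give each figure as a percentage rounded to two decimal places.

Unemployment rate ≈ 3.97%; labor force participation rate ≈ 58.04%.

Employed = 1,582.11 + 378.69 + 99.11 = 2,059.91 thousand (anyone who worked, including part-time for economic reasons, counts as employed).
Unemployed = 85.19 thousand.
Labor force = 2,059.91 + 85.19 = 2,145.10 thousand.
Not in labor force = 181.79 + 203.45 + 33.68 + 148.72 + 983.22 = 1,550.86 thousand (those not working and not actively searching are outside the labor force — including those who want a job but have given up searching).
Civilian working-age population = 2,145.10 + 1,550.86 = 3,695.96 thousand.
Unemployment rate = 85.19 / 2,145.10 = 3.97%.
Labor force participation rate = 2,145.10 / 3,695.96 = 58.04%.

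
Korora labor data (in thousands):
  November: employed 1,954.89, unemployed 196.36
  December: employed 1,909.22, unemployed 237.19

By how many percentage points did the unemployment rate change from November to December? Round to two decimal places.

The unemployment rate changed by +1.92 percentage points.

November: labor force = 1,954.89 + 196.36 = 2,151.25; u = 196.36/2,151.25 = 9.13%.
December: labor force = 1,909.22 + 237.19 = 2,146.41; u = 237.19/2,146.41 = 11.05%.
Change = 11.05% − 9.13% = +1.92 pp.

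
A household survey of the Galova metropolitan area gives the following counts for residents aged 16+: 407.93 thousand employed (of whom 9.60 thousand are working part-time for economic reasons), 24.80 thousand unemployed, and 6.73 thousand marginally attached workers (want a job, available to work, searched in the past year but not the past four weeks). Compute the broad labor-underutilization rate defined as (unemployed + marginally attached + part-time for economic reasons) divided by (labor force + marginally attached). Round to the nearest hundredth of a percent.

Labor force = 407.93 + 24.80 = 432.73 thousand.
Numerator = 24.80 + 6.73 + 9.60 = 41.13 thousand.
Denominator = 432.73 + 6.73 = 439.46 thousand.
Broad rate = 41.13 / 439.46 = 9.36%.

Broad underutilization rate ≈ 9.36%.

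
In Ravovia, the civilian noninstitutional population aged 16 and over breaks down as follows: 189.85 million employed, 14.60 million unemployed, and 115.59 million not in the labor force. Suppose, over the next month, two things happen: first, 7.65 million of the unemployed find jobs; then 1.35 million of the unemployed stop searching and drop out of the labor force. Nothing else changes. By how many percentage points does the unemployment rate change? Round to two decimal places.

Initially, labor force = 189.85 + 14.60 = 204.45 million, so u = 14.60/204.45 = 7.14%.
After the first change, unemployed falls and employed rises by 7.65; labor force unchanged → E = 197.50, U = 6.95, labor force = 204.45 million.
After the second change, unemployed and labor force both fall by 1.35 → E = 197.50, U = 5.60, labor force = 203.10 million.
New unemployment rate = 5.60 / 203.10 = 2.76%.
Change = 2.76% − 7.14% = −4.38 percentage points.

The unemployment rate changes by −4.38 percentage points.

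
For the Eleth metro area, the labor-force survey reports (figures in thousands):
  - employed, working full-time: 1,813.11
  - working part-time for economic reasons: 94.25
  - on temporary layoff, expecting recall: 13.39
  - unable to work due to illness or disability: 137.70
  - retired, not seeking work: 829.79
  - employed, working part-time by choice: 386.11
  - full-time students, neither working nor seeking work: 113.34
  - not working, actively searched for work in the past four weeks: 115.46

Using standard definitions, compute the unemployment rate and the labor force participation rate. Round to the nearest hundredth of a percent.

Unemployment rate ≈ 5.32%; labor force participation rate ≈ 69.15%.

Employed = 1,813.11 + 94.25 + 386.11 = 2,293.47 thousand (anyone who worked, including part-time for economic reasons, counts as employed).
Unemployed = 13.39 + 115.46 = 128.85 thousand (jobless and actively searching, or on temporary layoff).
Labor force = 2,293.47 + 128.85 = 2,422.32 thousand.
Not in labor force = 137.70 + 829.79 + 113.34 = 1,080.83 thousand (those not working and not actively searching are outside the labor force).
Civilian working-age population = 2,422.32 + 1,080.83 = 3,503.15 thousand.
Unemployment rate = 128.85 / 2,422.32 = 5.32%.
Labor force participation rate = 2,422.32 / 3,503.15 = 69.15%.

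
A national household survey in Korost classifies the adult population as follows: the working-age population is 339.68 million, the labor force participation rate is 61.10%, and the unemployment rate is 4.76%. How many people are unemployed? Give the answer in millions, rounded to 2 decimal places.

About 9.88 million are unemployed.

Labor force = 0.6110 × 339.68 = 207.54 million.
Unemployed = 0.0476 × 207.54 ≈ 9.88 million.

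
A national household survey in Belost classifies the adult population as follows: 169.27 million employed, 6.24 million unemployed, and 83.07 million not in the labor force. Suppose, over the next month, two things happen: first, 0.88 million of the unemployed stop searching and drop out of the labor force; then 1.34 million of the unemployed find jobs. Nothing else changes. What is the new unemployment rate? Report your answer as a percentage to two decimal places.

New unemployment rate ≈ 2.30%.

Initially, labor force = 169.27 + 6.24 = 175.51 million, so u = 6.24/175.51 = 3.56%.
After the first change, unemployed and labor force both fall by 0.88 → E = 169.27, U = 5.36, labor force = 174.63 million.
After the second change, unemployed falls and employed rises by 1.34; labor force unchanged → E = 170.61, U = 4.02, labor force = 174.63 million.
New unemployment rate = 4.02 / 174.63 = 2.30%.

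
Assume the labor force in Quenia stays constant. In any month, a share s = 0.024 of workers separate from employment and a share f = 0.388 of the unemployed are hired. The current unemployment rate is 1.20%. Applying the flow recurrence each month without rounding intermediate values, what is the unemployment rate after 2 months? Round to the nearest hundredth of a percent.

With a fixed labor force, u_{t+1} = u_t + s·(1−u_t) − f·u_t = u_t·(1−s−f) + s.
Here 1−s−f = 0.588 and s = 0.024.
u_1 = 0.012000 × 0.588 + 0.024 = 0.031056.
u_2 = 0.031056 × 0.588 + 0.024 = 0.042261.

Unemployment rate after two months ≈ 4.23%.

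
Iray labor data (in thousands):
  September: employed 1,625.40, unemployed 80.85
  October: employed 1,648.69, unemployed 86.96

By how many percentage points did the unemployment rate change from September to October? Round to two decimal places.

September: labor force = 1,625.40 + 80.85 = 1,706.25; u = 80.85/1,706.25 = 4.74%.
October: labor force = 1,648.69 + 86.96 = 1,735.65; u = 86.96/1,735.65 = 5.01%.
Change = 5.01% − 4.74% = +0.27 pp.

The unemployment rate changed by +0.27 percentage points.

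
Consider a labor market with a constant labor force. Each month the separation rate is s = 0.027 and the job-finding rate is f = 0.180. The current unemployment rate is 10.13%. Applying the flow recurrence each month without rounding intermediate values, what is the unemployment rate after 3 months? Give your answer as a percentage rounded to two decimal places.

With a fixed labor force, u_{t+1} = u_t + s·(1−u_t) − f·u_t = u_t·(1−s−f) + s.
Here 1−s−f = 0.793 and s = 0.027.
u_1 = 0.101300 × 0.793 + 0.027 = 0.107331.
u_2 = 0.107331 × 0.793 + 0.027 = 0.112113.
u_3 = 0.112113 × 0.793 + 0.027 = 0.115906.

Unemployment rate after three months ≈ 11.59%.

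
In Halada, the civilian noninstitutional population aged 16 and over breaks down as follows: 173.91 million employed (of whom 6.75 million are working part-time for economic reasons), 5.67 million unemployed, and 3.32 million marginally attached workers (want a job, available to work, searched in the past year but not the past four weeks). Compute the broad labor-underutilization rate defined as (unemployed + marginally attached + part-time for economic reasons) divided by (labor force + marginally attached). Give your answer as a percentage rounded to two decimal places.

Broad underutilization rate ≈ 8.61%.

Labor force = 173.91 + 5.67 = 179.58 million.
Numerator = 5.67 + 3.32 + 6.75 = 15.74 million.
Denominator = 179.58 + 3.32 = 182.90 million.
Broad rate = 15.74 / 182.90 = 8.61%.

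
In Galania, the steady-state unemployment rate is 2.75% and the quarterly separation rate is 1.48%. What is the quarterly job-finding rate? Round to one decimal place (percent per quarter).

Job-finding rate ≈ 52.3% per quarter.

From u* = s/(s+f): f = s·(1−u)/u.
f = 1.48 × (1 − 0.0275) / 0.0275 = 1.4393 / 0.0275 ≈ 52.3% per quarter.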